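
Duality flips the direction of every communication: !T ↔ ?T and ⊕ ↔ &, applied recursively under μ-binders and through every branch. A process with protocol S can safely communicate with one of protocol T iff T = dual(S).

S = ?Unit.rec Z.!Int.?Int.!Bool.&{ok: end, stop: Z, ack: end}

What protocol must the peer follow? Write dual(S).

!Unit.rec Z.?Int.!Int.?Bool.+{ok: end, stop: Z, ack: end}

?Unit = !Unit
  rec Z = rec Z  (rec unchanged)
    !Int = ?Int
      ?Int = !Int
        !Bool = ?Bool
          &{ok,stop,ack} = +{ok,stop,ack}  (offer→select)
            • ok:
              end ↦ end
            • stop:
              Z ↦ Z
            • ack:
              end ↦ end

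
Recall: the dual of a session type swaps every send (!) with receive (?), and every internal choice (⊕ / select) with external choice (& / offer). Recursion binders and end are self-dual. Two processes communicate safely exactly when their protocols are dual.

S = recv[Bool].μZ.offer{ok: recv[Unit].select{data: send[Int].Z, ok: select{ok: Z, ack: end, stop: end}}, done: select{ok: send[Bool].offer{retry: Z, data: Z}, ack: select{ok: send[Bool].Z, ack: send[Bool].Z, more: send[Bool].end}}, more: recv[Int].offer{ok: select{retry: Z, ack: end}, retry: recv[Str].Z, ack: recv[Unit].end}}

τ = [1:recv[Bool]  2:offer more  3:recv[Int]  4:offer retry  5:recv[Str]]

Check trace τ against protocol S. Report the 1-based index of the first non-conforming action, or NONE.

step 1: recv[Bool]  match  now at μZ.…
step 2: offer more  match  now at recv[Int].offer{ok: select{retry: μZ.…, ack: end}, retry: recv[Str].μZ.…, ack: recv[Unit].end}
step 3: recv[Int]  match  now at offer{ok: select{retry: μZ.…, ack: end}, retry: recv[Str].μZ.…, ack: recv[Unit].end}
step 4: offer retry  match  now at recv[Str].μZ.…
step 5: recv[Str]  match  now at μZ.…
all 5 steps conform

NONE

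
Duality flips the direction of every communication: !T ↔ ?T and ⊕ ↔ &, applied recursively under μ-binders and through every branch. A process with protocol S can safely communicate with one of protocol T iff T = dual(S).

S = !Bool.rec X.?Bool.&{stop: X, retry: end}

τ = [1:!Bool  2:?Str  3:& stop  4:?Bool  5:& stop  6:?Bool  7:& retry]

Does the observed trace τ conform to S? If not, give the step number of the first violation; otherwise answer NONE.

2

step 1: !Bool  ✓  now at rec X.…
step 2: got ?Str, protocol expects ?Bool  ✗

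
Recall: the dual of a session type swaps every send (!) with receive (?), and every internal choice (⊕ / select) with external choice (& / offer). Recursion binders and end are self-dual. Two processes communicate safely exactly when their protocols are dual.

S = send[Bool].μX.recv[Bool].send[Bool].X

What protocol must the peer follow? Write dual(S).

send[Bool] = recv[Bool]
  μX = μX  (binder kept)
    recv[Bool] = send[Bool]
      send[Bool] = recv[Bool]
        X ↦ X

recv[Bool].μX.send[Bool].recv[Bool].X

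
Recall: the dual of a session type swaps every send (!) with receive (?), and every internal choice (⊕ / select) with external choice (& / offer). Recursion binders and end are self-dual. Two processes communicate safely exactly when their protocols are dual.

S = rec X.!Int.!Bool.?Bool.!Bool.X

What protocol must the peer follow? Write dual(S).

rec X → rec X  (binder kept)
  !Int → ?Int
    !Bool → ?Bool
      ?Bool → !Bool
        !Bool → ?Bool
          X ↦ X

rec X.?Int.?Bool.!Bool.?Bool.X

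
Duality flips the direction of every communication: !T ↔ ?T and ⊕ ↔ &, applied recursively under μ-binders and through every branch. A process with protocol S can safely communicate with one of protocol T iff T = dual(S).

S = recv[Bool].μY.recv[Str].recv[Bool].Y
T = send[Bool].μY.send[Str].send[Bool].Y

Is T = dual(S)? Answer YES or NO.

YES

recv[Bool] ‖ send[Bool]  ✓
  μY ‖ μY  ✓ (μ self-dual)
    recv[Str] ‖ send[Str]  ✓
      recv[Bool] ‖ send[Bool]  ✓
        Y ‖ Y  ✓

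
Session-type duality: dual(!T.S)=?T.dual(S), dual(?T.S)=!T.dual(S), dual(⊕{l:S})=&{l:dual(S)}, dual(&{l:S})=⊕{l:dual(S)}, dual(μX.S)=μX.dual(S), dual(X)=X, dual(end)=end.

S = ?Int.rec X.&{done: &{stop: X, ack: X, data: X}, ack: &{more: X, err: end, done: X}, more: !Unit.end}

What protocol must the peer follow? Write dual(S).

?Int ↦ !Int
  rec X ↦ rec X  (binder kept)
    &{done,ack,more} ↦ +{done,ack,more}  (offer→select)
      [done]
        &{stop,ack,data} ↦ +{stop,ack,data}  (offer→select)
          [stop]
            dual(X) = X
          [ack]
            dual(X) = X
          [data]
            dual(X) = X
      [ack]
        &{more,err,done} ↦ +{more,err,done}  (offer→select)
          [more]
            dual(X) = X
          [err]
            dual(end) = end
          [done]
            dual(X) = X
      [more]
        !Unit ↦ ?Unit
          dual(end) = end

!Int.rec X.+{done: +{stop: X, ack: X, data: X}, ack: +{more: X, err: end, done: X}, more: ?Unit.end}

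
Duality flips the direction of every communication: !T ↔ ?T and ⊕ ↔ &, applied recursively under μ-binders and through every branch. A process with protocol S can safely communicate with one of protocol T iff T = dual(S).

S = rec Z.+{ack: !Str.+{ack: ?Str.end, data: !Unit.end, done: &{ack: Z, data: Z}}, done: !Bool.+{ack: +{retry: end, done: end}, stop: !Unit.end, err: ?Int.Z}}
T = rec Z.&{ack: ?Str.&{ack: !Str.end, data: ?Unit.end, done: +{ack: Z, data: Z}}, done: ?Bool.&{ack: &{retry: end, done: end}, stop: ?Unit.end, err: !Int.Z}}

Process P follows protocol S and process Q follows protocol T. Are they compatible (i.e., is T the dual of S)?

rec Z vs rec Z  match (μ self-dual)
  +{ack,done} vs &{ack,done}  match labels match
    • ack:
      !Str vs ?Str  match
        +{ack,data,done} vs &{ack,data,done}  match labels match
          • ack:
            ?Str vs !Str  match
              end vs end  match
          • data:
            !Unit vs ?Unit  match
              end vs end  match
          • done:
            &{ack,data} vs +{ack,data}  match labels match
              • ack:
                Z vs Z  match
              • data:
                Z vs Z  match
    • done:
      !Bool vs ?Bool  match
        +{ack,stop,err} vs &{ack,stop,err}  match labels match
          • ack:
            +{retry,done} vs &{retry,done}  match labels match
              • retry:
                end vs end  match
              • done:
                end vs end  match
          • stop:
            !Unit vs ?Unit  match
              end vs end  match
          • err:
            ?Int vs !Int  match
              Z vs Z  match

YES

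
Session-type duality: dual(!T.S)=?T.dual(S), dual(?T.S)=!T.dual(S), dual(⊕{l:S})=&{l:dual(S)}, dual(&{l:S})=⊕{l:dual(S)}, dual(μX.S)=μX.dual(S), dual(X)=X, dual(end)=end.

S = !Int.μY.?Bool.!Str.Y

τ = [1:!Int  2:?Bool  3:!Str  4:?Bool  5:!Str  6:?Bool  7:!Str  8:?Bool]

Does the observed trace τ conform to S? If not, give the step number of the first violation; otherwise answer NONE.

NONE

@1 !Int  match  now at μY.…
@2 ?Bool  match  now at !Str.μY.…
@3 !Str  match  now at μY.…
@4 ?Bool  match  now at !Str.μY.…
@5 !Str  match  now at μY.…
@6 ?Bool  match  now at !Str.μY.…
@7 !Str  match  now at μY.…
@8 ?Bool  match  now at !Str.μY.…
trace exhausted — no violation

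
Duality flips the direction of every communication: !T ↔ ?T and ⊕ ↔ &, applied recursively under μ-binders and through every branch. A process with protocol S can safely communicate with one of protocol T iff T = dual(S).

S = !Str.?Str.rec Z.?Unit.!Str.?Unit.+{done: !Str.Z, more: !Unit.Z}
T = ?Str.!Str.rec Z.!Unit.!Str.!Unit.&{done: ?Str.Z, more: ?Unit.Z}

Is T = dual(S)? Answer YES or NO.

!Str | ?Str  ✓
  ?Str | !Str  ✓
    rec Z | rec Z  ✓ (μ self-dual)
      ?Unit | !Unit  ✓
        !Str | !Str  ✗ same direction on both sides — not dual

NO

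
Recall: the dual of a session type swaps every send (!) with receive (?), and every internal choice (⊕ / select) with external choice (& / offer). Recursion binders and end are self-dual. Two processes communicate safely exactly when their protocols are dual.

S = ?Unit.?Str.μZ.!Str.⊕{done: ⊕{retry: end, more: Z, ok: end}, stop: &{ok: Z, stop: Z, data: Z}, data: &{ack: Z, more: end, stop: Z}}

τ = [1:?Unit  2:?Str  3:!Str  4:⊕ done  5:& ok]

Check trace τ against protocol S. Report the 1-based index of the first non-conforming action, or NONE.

@1 ?Unit  match  state: ?Str.μZ.…
@2 ?Str  match  state: μZ.…
@3 !Str  match  state: ⊕{done: ⊕{retry: end, more: μZ.…, ok: end}, stop: &{ok: μZ.…, stop: μZ.…, data: μZ.…}, data: &{ack: μZ.…, more: end, stop: μZ.…}}
@4 ⊕ done  match  state: ⊕{retry: end, more: μZ.…, ok: end}
@5 got & ok, protocol expects ⊕ retry or ⊕ more or ⊕ ok  ✗

5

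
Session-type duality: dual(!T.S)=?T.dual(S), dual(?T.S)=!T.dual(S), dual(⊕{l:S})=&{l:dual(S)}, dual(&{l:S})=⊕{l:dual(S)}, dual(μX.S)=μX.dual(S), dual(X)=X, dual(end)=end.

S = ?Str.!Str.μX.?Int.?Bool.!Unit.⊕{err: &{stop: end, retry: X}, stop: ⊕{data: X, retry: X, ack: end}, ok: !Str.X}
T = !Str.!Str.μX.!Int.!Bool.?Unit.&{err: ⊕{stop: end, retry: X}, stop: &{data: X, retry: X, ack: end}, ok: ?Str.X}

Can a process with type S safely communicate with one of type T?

NO

?Str | !Str  ✓
  !Str | !Str  ✗ same direction on both sides — not dual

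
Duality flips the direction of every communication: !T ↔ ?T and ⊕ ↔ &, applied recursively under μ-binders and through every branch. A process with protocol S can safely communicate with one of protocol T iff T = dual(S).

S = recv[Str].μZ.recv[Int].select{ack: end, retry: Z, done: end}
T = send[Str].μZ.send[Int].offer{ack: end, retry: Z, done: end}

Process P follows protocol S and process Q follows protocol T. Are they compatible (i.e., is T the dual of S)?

YES

recv[Str] ‖ send[Str]  match
  μZ ‖ μZ  match (binder kept)
    recv[Int] ‖ send[Int]  match
      select{ack,retry,done} ‖ offer{ack,retry,done}  match label sets agree
        [ack]
          end ‖ end  match
        [retry]
          Z ‖ Z  match
        [done]
          end ‖ end  match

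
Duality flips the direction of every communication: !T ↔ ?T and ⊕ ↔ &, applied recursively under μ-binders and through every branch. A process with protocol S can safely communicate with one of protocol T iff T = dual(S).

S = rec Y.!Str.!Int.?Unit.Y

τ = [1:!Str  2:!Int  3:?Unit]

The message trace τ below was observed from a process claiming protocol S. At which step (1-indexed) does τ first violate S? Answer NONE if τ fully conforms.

@1 !Str  match  state: !Int.?Unit.rec Y.…
@2 !Int  match  state: ?Unit.rec Y.…
@3 ?Unit  match  state: rec Y.…
all 3 steps conform

NONE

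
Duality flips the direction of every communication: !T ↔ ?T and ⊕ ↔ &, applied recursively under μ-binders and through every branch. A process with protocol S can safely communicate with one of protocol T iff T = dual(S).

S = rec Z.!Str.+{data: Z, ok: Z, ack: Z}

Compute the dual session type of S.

rec Z → rec Z  (rec unchanged)
  !Str → ?Str
    +{data,ok,ack} → &{data,ok,ack}  (select→offer)
      [data]
        dual(Z) = Z
      [ok]
        dual(Z) = Z
      [ack]
        dual(Z) = Z

rec Z.?Str.&{data: Z, ok: Z, ack: Z}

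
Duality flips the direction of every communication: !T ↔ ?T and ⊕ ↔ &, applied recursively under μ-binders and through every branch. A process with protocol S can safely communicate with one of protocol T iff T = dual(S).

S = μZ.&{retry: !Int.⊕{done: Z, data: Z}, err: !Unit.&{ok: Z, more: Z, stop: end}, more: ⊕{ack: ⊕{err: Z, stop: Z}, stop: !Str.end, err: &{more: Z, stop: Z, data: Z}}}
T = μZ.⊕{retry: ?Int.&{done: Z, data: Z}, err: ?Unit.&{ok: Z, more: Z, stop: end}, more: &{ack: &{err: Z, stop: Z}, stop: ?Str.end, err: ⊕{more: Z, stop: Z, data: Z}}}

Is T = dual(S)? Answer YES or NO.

NO

μZ vs μZ  ✓ (rec unchanged)
  &{retry,err,more} vs ⊕{retry,err,more}  ✓ same labels
    case retry:
      !Int vs ?Int  ✓
        ⊕{done,data} vs &{done,data}  ✓ same labels
          case done:
            Z vs Z  ✓
          case data:
            Z vs Z  ✓
    case err:
      !Unit vs ?Unit  ✓
        &{ok,more,stop} vs &{ok,more,stop}  ✗ choice polarity not flipped — not dual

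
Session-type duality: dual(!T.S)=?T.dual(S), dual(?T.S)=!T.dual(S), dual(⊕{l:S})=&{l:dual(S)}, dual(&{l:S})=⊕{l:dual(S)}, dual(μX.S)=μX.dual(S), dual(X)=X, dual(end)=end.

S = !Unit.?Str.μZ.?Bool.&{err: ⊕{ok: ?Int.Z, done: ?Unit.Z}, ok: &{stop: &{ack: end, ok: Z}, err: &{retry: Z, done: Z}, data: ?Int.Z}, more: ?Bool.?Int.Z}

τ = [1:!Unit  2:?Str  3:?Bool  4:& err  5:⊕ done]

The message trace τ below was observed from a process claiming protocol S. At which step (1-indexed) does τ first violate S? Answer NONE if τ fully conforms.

step 1: !Unit  ok  cont: ?Str.μZ.…
step 2: ?Str  ok  cont: μZ.…
step 3: ?Bool  ok  cont: &{err: ⊕{ok: ?Int.μZ.…, done: ?Unit.μZ.…}, ok: &{stop: &{ack: end, ok: μZ.…}, err: &{retry: μZ.…, done: μZ.…}, data: ?Int.μZ.…}, more: ?Bool.?Int.μZ.…}
step 4: & err  ok  cont: ⊕{ok: ?Int.μZ.…, done: ?Unit.μZ.…}
step 5: ⊕ done  ok  cont: ?Unit.μZ.…
all 5 steps conform

NONE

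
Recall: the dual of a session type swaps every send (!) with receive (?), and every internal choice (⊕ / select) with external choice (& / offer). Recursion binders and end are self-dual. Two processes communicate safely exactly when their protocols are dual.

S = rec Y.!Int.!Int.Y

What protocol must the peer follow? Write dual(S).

rec Y.?Int.?Int.Y

rec Y → rec Y  (rec unchanged)
  !Int → ?Int
    !Int → ?Int
      Y self-dual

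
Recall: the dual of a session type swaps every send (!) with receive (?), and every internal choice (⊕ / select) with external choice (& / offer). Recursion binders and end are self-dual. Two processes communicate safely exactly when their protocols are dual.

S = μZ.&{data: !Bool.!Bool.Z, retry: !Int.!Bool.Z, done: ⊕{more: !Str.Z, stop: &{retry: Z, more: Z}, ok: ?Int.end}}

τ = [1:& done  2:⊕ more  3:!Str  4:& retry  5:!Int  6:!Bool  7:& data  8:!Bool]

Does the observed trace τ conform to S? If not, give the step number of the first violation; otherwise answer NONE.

@1 & done  ok  residual = ⊕{more: !Str.μZ.…, stop: &{retry: μZ.…, more: μZ.…}, ok: ?Int.end}
@2 ⊕ more  ok  residual = !Str.μZ.…
@3 !Str  ok  residual = μZ.…
@4 & retry  ok  residual = !Int.!Bool.μZ.…
@5 !Int  ok  residual = !Bool.μZ.…
@6 !Bool  ok  residual = μZ.…
@7 & data  ok  residual = !Bool.!Bool.μZ.…
@8 !Bool  ok  residual = !Bool.μZ.…
all 8 steps conform

NONE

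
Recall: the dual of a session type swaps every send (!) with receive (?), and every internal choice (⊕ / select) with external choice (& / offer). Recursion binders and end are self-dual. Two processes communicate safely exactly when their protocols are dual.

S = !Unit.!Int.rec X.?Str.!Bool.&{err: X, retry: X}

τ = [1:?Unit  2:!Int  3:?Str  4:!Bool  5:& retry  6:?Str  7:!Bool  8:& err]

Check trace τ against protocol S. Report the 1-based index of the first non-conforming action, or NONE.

step 1: got ?Unit, protocol expects !Unit  ✗

1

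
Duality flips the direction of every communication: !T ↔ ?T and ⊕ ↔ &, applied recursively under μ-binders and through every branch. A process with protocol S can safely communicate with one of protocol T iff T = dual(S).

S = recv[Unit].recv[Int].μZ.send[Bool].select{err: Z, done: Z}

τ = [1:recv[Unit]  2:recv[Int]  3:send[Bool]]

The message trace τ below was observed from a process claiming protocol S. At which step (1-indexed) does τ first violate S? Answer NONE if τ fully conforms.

NONE

[1] recv[Unit]  ok  cont: recv[Int].μZ.…
[2] recv[Int]  ok  cont: μZ.…
[3] send[Bool]  ok  cont: select{err: μZ.…, done: μZ.…}
trace exhausted — no violation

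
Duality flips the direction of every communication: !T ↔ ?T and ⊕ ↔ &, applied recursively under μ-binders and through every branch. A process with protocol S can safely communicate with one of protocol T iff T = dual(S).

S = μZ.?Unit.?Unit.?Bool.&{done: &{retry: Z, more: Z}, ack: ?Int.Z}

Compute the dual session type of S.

μZ.!Unit.!Unit.!Bool.⊕{done: ⊕{retry: Z, more: Z}, ack: !Int.Z}

μZ = μZ  (binder kept)
  ?Unit = !Unit
    ?Unit = !Unit
      ?Bool = !Bool
        &{done,ack} = ⊕{done,ack}  (offer→select)
          [done]
            &{retry,more} = ⊕{retry,more}  (offer→select)
              [retry]
                Z self-dual
              [more]
                Z self-dual
          [ack]
            ?Int = !Int
              Z self-dual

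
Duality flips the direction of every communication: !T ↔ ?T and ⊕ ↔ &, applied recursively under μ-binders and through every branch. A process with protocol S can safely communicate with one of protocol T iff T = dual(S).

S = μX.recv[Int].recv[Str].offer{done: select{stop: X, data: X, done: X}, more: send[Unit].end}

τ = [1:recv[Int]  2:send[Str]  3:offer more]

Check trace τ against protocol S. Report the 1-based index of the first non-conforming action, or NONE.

@1 recv[Int]  ok  state: recv[Str].offer{done: select{stop: μX.…, data: μX.…, done: μX.…}, more: send[Unit].end}
@2 got send[Str], protocol expects recv[Str]  ✗

2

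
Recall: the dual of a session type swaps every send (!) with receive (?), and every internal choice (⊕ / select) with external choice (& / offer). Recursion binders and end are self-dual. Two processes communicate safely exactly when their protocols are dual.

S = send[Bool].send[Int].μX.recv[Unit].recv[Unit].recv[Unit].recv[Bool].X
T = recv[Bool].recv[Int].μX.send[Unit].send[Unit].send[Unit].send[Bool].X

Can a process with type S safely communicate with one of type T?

send[Bool] vs recv[Bool]  match
  send[Int] vs recv[Int]  match
    μX vs μX  match (rec unchanged)
      recv[Unit] vs send[Unit]  match
        recv[Unit] vs send[Unit]  match
          recv[Unit] vs send[Unit]  match
            recv[Bool] vs send[Bool]  match
              X vs X  match

YES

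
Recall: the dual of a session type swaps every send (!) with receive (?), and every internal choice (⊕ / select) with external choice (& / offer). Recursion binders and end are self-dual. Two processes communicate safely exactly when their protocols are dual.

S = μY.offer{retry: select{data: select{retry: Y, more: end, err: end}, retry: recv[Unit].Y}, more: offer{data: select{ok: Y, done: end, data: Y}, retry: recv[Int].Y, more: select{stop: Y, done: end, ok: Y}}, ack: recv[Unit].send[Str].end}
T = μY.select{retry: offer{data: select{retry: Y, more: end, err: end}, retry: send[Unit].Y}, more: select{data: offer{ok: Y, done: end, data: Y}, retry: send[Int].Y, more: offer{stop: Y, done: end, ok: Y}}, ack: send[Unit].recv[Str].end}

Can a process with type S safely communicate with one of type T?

μY | μY  match (binder kept)
  offer{retry,more,ack} | select{retry,more,ack}  match labels match
    [retry]
      select{data,retry} | offer{data,retry}  match labels match
        [data]
          select{retry,more,err} | select{retry,more,err}  ✗ choice polarity not flipped — not dual

NO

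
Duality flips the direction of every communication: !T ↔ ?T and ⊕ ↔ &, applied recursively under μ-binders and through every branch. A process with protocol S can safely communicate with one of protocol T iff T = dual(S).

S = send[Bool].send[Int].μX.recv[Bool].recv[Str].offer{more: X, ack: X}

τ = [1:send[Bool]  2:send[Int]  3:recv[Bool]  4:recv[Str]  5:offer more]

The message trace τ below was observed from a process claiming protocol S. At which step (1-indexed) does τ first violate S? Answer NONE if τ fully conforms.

NONE

[1] send[Bool]  ✓  state: send[Int].μX.…
[2] send[Int]  ✓  state: μX.…
[3] recv[Bool]  ✓  state: recv[Str].offer{more: μX.…, ack: μX.…}
[4] recv[Str]  ✓  state: offer{more: μX.…, ack: μX.…}
[5] offer more  ✓  state: μX.…
trace exhausted — no violation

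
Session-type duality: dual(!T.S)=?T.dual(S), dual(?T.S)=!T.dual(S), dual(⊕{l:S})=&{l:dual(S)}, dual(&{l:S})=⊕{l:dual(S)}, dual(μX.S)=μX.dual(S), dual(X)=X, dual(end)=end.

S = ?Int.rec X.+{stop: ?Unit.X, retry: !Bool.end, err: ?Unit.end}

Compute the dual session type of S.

?Int → !Int
  rec X → rec X  (binder kept)
    +{stop,retry,err} → &{stop,retry,err}  (⊕→&)
      case stop:
        ?Unit → !Unit
          X ↦ X
      case retry:
        !Bool → ?Bool
          end ↦ end
      case err:
        ?Unit → !Unit
          end ↦ end

!Int.rec X.&{stop: !Unit.X, retry: ?Bool.end, err: !Unit.end}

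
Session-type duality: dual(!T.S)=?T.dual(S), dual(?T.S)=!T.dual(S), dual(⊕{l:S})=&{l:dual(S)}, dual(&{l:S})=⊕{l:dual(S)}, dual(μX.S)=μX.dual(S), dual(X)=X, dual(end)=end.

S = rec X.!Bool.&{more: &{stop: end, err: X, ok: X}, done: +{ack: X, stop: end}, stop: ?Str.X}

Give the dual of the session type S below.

rec X = rec X  (μ self-dual)
  !Bool = ?Bool
    &{more,done,stop} = +{more,done,stop}  (offer→select)
      [more]
        &{stop,err,ok} = +{stop,err,ok}  (offer→select)
          [stop]
            end self-dual
          [err]
            X self-dual
          [ok]
            X self-dual
      [done]
        +{ack,stop} = &{ack,stop}  (select→offer)
          [ack]
            X self-dual
          [stop]
            end self-dual
      [stop]
        ?Str = !Str
          X self-dual

rec X.?Bool.+{more: +{stop: end, err: X, ok: X}, done: &{ack: X, stop: end}, stop: !Str.X}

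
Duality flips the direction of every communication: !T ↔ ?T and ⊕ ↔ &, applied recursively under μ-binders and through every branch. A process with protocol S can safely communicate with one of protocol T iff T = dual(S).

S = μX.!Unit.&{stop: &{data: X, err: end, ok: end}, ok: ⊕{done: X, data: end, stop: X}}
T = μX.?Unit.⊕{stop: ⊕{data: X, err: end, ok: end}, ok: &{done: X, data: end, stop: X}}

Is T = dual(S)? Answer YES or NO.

YES

μX | μX  ok (μ self-dual)
  !Unit | ?Unit  ok
    &{stop,ok} | ⊕{stop,ok}  ok label sets agree
      case stop:
        &{data,err,ok} | ⊕{data,err,ok}  ok label sets agree
          case data:
            X | X  ok
          case err:
            end | end  ok
          case ok:
            end | end  ok
      case ok:
        ⊕{done,data,stop} | &{done,data,stop}  ok label sets agree
          case done:
            X | X  ok
          case data:
            end | end  ok
          case stop:
            X | X  ok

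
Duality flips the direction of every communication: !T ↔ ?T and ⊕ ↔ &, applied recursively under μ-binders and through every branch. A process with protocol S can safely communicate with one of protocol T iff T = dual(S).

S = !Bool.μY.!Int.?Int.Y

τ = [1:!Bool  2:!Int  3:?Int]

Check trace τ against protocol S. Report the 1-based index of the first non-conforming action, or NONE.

step 1: !Bool  ✓  cont: μY.…
step 2: !Int  ✓  cont: ?Int.μY.…
step 3: ?Int  ✓  cont: μY.…
τ conforms to S (length 3)

NONE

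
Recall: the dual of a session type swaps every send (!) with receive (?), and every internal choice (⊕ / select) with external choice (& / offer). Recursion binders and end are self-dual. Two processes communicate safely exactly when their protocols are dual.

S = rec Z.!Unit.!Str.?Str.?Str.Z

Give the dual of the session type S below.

rec Z → rec Z  (μ self-dual)
  !Unit → ?Unit
    !Str → ?Str
      ?Str → !Str
        ?Str → !Str
          Z self-dual

rec Z.?Unit.?Str.!Str.!Str.Z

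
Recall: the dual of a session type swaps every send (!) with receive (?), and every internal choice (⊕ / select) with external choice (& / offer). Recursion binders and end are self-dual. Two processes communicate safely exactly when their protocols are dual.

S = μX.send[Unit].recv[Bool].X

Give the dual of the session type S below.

μX = μX  (rec unchanged)
  send[Unit] = recv[Unit]
    recv[Bool] = send[Bool]
      X self-dual

μX.recv[Unit].send[Bool].X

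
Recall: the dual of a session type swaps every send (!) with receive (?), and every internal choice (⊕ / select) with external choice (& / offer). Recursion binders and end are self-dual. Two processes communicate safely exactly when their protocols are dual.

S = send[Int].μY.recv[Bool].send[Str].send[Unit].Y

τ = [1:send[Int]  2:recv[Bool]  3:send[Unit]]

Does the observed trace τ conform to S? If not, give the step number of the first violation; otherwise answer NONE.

3

@1 send[Int]  ok  state: μY.…
@2 recv[Bool]  ok  state: send[Str].send[Unit].μY.…
@3 got send[Unit], protocol expects send[Str]  ✗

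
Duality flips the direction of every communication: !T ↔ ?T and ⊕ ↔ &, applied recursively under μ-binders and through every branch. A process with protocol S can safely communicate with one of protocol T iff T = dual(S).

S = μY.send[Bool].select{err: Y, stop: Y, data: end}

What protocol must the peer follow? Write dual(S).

μY.recv[Bool].offer{err: Y, stop: Y, data: end}

μY = μY  (binder kept)
  send[Bool] = recv[Bool]
    select{err,stop,data} = offer{err,stop,data}  (select→offer)
      • err:
        dual(Y) = Y
      • stop:
        dual(Y) = Y
      • data:
        dual(end) = end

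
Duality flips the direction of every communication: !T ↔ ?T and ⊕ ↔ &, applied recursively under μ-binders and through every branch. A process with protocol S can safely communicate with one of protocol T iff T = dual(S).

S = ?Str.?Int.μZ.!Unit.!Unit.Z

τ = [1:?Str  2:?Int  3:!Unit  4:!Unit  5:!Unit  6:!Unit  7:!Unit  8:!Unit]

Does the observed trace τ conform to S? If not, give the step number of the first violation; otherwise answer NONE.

step 1: ?Str  ok  state: ?Int.μZ.…
step 2: ?Int  ok  state: μZ.…
step 3: !Unit  ok  state: !Unit.μZ.…
step 4: !Unit  ok  state: μZ.…
step 5: !Unit  ok  state: !Unit.μZ.…
step 6: !Unit  ok  state: μZ.…
step 7: !Unit  ok  state: !Unit.μZ.…
step 8: !Unit  ok  state: μZ.…
τ conforms to S (length 8)

NONE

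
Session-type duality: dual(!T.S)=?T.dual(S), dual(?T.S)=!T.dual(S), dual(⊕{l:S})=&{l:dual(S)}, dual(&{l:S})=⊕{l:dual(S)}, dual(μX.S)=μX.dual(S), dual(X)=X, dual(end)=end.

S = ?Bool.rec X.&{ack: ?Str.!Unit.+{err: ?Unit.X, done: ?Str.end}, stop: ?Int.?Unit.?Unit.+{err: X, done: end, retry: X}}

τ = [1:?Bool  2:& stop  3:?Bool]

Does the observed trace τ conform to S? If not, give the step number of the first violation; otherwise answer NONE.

3

[1] ?Bool  ✓  state: rec X.…
[2] & stop  ✓  state: ?Int.?Unit.?Unit.+{err: rec X.…, done: end, retry: rec X.…}
[3] got ?Bool, protocol expects ?Int  ✗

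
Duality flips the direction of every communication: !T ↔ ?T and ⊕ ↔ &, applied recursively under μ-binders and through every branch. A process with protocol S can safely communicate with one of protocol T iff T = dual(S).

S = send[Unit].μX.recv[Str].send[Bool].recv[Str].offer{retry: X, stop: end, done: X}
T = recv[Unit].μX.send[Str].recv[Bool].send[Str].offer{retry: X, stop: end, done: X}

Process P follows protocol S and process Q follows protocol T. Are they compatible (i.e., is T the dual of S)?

NO

send[Unit] ‖ recv[Unit]  ok
  μX ‖ μX  ok (binder kept)
    recv[Str] ‖ send[Str]  ok
      send[Bool] ‖ recv[Bool]  ok
        recv[Str] ‖ send[Str]  ok
          offer{retry,stop,done} ‖ offer{retry,stop,done}  ✗ choice polarity not flipped — not dual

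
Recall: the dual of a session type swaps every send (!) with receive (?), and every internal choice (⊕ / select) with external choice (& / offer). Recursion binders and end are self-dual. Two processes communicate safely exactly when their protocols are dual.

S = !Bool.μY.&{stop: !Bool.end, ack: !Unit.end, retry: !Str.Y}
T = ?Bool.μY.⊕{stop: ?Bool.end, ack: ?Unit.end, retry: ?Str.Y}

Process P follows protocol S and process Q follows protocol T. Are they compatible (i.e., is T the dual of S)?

YES

!Bool vs ?Bool  match
  μY vs μY  match (binder kept)
    &{stop,ack,retry} vs ⊕{stop,ack,retry}  match same labels
      • stop:
        !Bool vs ?Bool  match
          end vs end  match
      • ack:
        !Unit vs ?Unit  match
          end vs end  match
      • retry:
        !Str vs ?Str  match
          Y vs Y  match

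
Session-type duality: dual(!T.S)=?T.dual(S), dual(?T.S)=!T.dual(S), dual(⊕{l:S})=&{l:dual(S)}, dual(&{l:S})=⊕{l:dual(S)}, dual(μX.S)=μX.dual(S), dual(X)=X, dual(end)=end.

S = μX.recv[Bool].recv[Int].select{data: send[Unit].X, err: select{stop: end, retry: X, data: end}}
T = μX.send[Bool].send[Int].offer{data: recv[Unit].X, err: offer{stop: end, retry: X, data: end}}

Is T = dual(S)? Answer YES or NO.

YES

μX | μX  ok (rec unchanged)
  recv[Bool] | send[Bool]  ok
    recv[Int] | send[Int]  ok
      select{data,err} | offer{data,err}  ok same labels
        case data:
          send[Unit] | recv[Unit]  ok
            X | X  ok
        case err:
          select{stop,retry,data} | offer{stop,retry,data}  ok same labels
            case stop:
              end | end  ok
            case retry:
              X | X  ok
            case data:
              end | end  ok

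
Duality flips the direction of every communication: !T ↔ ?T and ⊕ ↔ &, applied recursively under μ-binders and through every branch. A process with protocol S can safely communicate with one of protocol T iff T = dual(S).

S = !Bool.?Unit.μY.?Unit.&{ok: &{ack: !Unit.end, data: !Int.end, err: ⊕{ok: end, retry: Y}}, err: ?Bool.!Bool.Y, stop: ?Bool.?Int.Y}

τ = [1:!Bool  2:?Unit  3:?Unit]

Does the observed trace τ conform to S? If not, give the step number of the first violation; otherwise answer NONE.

NONE

@1 !Bool  ✓  now at ?Unit.μY.…
@2 ?Unit  ✓  now at μY.…
@3 ?Unit  ✓  now at &{ok: &{ack: !Unit.end, data: !Int.end, err: ⊕{ok: end, retry: μY.…}}, err: ?Bool.!Bool.μY.…, stop: ?Bool.?Int.μY.…}
trace exhausted — no violation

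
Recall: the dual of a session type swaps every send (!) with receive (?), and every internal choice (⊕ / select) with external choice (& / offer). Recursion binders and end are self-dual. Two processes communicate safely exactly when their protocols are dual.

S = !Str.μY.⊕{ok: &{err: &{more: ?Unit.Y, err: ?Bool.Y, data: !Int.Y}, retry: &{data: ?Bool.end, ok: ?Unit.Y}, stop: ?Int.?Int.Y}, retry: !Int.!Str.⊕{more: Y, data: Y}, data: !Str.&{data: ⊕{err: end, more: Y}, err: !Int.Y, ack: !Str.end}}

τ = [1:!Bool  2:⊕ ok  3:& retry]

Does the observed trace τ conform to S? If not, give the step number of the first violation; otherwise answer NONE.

@1 got !Bool, protocol expects !Str  ✗

1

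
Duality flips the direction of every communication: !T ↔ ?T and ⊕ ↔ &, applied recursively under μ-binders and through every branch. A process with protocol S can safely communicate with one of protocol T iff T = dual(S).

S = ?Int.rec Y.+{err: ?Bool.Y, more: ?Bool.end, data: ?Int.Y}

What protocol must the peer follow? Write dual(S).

?Int → !Int
  rec Y → rec Y  (binder kept)
    +{err,more,data} → &{err,more,data}  (select→offer)
      case err:
        ?Bool → !Bool
          dual(Y) = Y
      case more:
        ?Bool → !Bool
          dual(end) = end
      case data:
        ?Int → !Int
          dual(Y) = Y

!Int.rec Y.&{err: !Bool.Y, more: !Bool.end, data: !Int.Y}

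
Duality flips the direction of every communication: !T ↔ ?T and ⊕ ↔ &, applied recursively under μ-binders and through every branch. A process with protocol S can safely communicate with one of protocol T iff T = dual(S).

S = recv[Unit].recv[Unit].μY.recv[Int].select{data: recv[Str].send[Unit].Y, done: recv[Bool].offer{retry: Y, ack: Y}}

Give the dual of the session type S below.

recv[Unit] ↦ send[Unit]
  recv[Unit] ↦ send[Unit]
    μY ↦ μY  (binder kept)
      recv[Int] ↦ send[Int]
        select{data,done} ↦ offer{data,done}  (select→offer)
          • data:
            recv[Str] ↦ send[Str]
              send[Unit] ↦ recv[Unit]
                dual(Y) = Y
          • done:
            recv[Bool] ↦ send[Bool]
              offer{retry,ack} ↦ select{retry,ack}  (external→internal)
                • retry:
                  dual(Y) = Y
                • ack:
                  dual(Y) = Y

send[Unit].send[Unit].μY.send[Int].offer{data: send[Str].recv[Unit].Y, done: send[Bool].select{retry: Y, ack: Y}}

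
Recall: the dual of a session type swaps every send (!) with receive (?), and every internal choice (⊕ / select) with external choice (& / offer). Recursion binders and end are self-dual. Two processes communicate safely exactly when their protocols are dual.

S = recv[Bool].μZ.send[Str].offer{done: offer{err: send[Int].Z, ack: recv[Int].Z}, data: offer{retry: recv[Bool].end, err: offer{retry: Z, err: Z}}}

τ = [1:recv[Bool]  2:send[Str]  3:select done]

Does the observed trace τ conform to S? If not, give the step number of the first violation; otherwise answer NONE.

3

[1] recv[Bool]  match  cont: μZ.…
[2] send[Str]  match  cont: offer{done: offer{err: send[Int].μZ.…, ack: recv[Int].μZ.…}, data: offer{retry: recv[Bool].end, err: offer{retry: μZ.…, err: μZ.…}}}
[3] got select done, protocol expects offer done or offer data  ✗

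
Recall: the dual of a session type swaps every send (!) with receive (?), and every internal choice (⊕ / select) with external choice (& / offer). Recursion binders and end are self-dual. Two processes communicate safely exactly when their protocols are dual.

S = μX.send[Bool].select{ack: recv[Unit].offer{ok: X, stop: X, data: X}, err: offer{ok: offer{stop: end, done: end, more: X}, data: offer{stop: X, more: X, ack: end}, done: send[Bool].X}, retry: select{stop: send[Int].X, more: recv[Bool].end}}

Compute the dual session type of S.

μX → μX  (binder kept)
  send[Bool] → recv[Bool]
    select{ack,err,retry} → offer{ack,err,retry}  (internal→external)
      case ack:
        recv[Unit] → send[Unit]
          offer{ok,stop,data} → select{ok,stop,data}  (&→⊕)
            case ok:
              X self-dual
            case stop:
              X self-dual
            case data:
              X self-dual
      case err:
        offer{ok,data,done} → select{ok,data,done}  (&→⊕)
          case ok:
            offer{stop,done,more} → select{stop,done,more}  (&→⊕)
              case stop:
                end self-dual
              case done:
                end self-dual
              case more:
                X self-dual
          case data:
            offer{stop,more,ack} → select{stop,more,ack}  (&→⊕)
              case stop:
                X self-dual
              case more:
                X self-dual
              case ack:
                end self-dual
          case done:
            send[Bool] → recv[Bool]
              X self-dual
      case retry:
        select{stop,more} → offer{stop,more}  (internal→external)
          case stop:
            send[Int] → recv[Int]
              X self-dual
          case more:
            recv[Bool] → send[Bool]
              end self-dual

μX.recv[Bool].offer{ack: send[Unit].select{ok: X, stop: X, data: X}, err: select{ok: select{stop: end, done: end, more: X}, data: select{stop: X, more: X, ack: end}, done: recv[Bool].X}, retry: offer{stop: recv[Int].X, more: send[Bool].end}}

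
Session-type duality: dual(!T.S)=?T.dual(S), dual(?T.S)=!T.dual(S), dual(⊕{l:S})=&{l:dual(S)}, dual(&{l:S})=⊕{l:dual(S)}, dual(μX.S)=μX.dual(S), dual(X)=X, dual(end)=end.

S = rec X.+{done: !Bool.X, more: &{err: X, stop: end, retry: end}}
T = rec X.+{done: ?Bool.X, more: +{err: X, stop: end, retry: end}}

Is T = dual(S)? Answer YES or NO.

NO

rec X ‖ rec X  ✓ (μ self-dual)
  +{done,more} ‖ +{done,more}  ✗ choice polarity not flipped — not dual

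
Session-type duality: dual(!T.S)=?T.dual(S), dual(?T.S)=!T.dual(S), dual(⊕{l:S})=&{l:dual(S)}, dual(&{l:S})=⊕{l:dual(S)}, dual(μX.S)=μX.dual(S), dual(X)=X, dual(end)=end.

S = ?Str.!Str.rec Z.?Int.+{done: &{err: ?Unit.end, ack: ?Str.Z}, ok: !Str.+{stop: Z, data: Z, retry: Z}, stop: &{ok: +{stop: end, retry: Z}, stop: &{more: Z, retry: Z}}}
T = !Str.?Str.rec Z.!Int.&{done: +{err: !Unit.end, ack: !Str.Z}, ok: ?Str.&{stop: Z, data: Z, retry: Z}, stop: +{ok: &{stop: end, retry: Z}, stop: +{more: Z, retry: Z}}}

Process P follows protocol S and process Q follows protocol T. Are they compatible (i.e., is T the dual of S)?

?Str vs !Str  match
  !Str vs ?Str  match
    rec Z vs rec Z  match (rec unchanged)
      ?Int vs !Int  match
        +{done,ok,stop} vs &{done,ok,stop}  match labels match
          case done:
            &{err,ack} vs +{err,ack}  match labels match
              case err:
                ?Unit vs !Unit  match
                  end vs end  match
              case ack:
                ?Str vs !Str  match
                  Z vs Z  match
          case ok:
            !Str vs ?Str  match
              +{stop,data,retry} vs &{stop,data,retry}  match labels match
                case stop:
                  Z vs Z  match
                case data:
                  Z vs Z  match
                case retry:
                  Z vs Z  match
          case stop:
            &{ok,stop} vs +{ok,stop}  match labels match
              case ok:
                +{stop,retry} vs &{stop,retry}  match labels match
                  case stop:
                    end vs end  match
                  case retry:
                    Z vs Z  match
              case stop:
                &{more,retry} vs +{more,retry}  match labels match
                  case more:
                    Z vs Z  match
                  case retry:
                    Z vs Z  match

YES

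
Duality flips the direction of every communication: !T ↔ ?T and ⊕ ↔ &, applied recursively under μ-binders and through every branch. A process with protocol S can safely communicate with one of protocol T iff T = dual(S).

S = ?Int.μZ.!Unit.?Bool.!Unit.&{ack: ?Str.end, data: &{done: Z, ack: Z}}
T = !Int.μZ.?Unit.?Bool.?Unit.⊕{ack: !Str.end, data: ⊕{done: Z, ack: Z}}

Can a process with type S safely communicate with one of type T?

?Int | !Int  ok
  μZ | μZ  ok (μ self-dual)
    !Unit | ?Unit  ok
      ?Bool | ?Bool  ✗ same direction on both sides — not dual

NO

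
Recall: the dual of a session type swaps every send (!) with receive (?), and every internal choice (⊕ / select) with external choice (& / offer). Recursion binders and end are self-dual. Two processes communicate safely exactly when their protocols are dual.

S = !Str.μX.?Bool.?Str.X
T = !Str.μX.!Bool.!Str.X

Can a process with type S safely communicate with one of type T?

NO

!Str ‖ !Str  ✗ same direction on both sides — not dual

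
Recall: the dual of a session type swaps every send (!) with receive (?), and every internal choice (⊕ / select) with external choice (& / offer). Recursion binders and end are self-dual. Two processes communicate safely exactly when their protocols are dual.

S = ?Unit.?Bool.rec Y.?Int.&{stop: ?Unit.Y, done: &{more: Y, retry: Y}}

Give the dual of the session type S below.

?Unit → !Unit
  ?Bool → !Bool
    rec Y → rec Y  (binder kept)
      ?Int → !Int
        &{stop,done} → +{stop,done}  (external→internal)
          • stop:
            ?Unit → !Unit
              dual(Y) = Y
          • done:
            &{more,retry} → +{more,retry}  (external→internal)
              • more:
                dual(Y) = Y
              • retry:
                dual(Y) = Y

!Unit.!Bool.rec Y.!Int.+{stop: !Unit.Y, done: +{more: Y, retry: Y}}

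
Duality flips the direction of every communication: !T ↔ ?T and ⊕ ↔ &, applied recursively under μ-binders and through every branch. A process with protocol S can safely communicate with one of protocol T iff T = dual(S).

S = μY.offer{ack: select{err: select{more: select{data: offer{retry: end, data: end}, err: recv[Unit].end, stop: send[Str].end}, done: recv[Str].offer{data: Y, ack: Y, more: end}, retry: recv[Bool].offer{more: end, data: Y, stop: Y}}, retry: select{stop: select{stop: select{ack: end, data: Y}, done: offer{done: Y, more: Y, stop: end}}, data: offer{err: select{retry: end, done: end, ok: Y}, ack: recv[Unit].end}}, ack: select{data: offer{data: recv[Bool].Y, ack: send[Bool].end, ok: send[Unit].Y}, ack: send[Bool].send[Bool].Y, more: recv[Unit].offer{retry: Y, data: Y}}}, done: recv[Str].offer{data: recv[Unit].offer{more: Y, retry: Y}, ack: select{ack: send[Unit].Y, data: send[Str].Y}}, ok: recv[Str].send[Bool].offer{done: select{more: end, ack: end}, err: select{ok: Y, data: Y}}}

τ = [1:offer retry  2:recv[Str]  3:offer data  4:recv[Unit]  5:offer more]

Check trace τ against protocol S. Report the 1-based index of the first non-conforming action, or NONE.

step 1: got offer retry, protocol expects offer ack or offer done or offer ok  ✗

1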